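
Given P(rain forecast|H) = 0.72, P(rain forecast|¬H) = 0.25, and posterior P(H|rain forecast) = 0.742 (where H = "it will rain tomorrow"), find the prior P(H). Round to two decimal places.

P(H) = 0.50

In odds form, posterior odds = prior odds × likelihood ratio, so prior odds = posterior odds ÷ LR.
Posterior odds = 0.742/(1−0.742) = 2.8760. LR = 0.72/0.25 = 2.8800.
Prior odds = 2.8760/2.8800 = 0.9986, so P(H) = 0.9986/(1+0.9986) ≈ 0.50.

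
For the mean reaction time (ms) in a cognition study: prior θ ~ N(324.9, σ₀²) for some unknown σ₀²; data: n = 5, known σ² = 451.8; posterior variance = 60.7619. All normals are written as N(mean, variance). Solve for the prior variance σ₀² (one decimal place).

σ₀² = 185.5

For the Normal–Normal model with known σ², precisions add: τ_n = τ₀ + n/σ².
So 1/σ₀² = 1/60.7619 − 5/451.8 = 0.016458 − 0.011067 = 0.005391.
Hence σ₀² = 1/0.005391 ≈ 185.5.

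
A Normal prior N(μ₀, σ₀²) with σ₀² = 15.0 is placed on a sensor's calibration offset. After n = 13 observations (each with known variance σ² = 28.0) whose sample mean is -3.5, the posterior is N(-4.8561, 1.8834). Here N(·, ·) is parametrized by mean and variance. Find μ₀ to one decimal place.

The posterior mean is a precision-weighted average: μ_n = (τ₀μ₀ + τ_data·x̄)/(τ₀+τ_data), with τ₀=1/σ₀² and τ_data=n/σ².
Here τ₀ = 1/15.0 = 0.066667 and τ_data = 13/28.0 = 0.464286, so τ_n = 0.530953.
Rearranging for μ₀: μ₀ = (μ_n·τ_n − τ_data·x̄)/τ₀ = (-4.8561·0.530953 − 0.464286·-3.5) / 0.066667 = -0.953360/0.066667 ≈ -14.3.

μ₀ = -14.3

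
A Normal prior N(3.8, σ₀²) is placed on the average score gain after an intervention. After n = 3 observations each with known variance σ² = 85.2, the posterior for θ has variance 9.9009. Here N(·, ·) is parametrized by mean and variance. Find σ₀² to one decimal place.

For the Normal–Normal model with known σ², precisions add: τ_n = τ₀ + n/σ².
So 1/σ₀² = 1/9.9009 − 3/85.2 = 0.101001 − 0.035211 = 0.065790.
Hence σ₀² = 1/0.065790 ≈ 15.2.

σ₀² = 15.2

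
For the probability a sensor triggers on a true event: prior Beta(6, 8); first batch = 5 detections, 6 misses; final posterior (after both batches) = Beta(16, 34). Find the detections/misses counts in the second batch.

Because Beta–binomial updating is additive in the counts, the combined data contributed (α_post−α_prior, β_post−β_prior) successes and failures.
Total across both batches: 16−6=10 detections, 34−8=26 misses.
Subtract the first batch: 10−5=5 detections and 26−6=20 misses.

5 detections and 20 misses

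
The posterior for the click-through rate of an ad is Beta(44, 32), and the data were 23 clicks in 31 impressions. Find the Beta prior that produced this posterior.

Beta(21, 24)

Beta is conjugate to the binomial likelihood: posterior = Beta(a+s, b+f).
Subtract the data counts: 44−23=21, 32−8=24.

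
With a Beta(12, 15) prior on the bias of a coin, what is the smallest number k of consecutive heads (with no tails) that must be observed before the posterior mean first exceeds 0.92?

k = 161

After k heads and 0 tails the posterior is Beta(12+k, 15), with mean (12+k)/(12+15+k).
Set (12+k)/(27+k) > 0.92 and solve: k > (0.92·27 − 12)/(1 − 0.92) = 160.500.
The smallest integer exceeding 160.500 is 161.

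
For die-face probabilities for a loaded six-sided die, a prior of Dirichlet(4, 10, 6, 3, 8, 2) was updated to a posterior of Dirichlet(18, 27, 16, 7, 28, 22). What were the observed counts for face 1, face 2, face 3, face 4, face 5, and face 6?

For a Dirichlet(α) prior with multinomial counts c, the posterior is Dirichlet(α + c) componentwise.
Counts are posterior − prior componentwise: 18−4=14, 27−10=17, 16−6=10, 7−3=4, 28−8=20, 22−2=20.

counts (14, 17, 10, 4, 20, 20)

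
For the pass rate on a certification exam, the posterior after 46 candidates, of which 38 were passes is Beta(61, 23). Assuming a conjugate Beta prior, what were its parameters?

Beta(23, 15)

A Beta(α, β) prior with s successes and f failures in binomial data gives a Beta(α+s, β+f) posterior.
Subtract the data counts: 61−38=23, 23−8=15.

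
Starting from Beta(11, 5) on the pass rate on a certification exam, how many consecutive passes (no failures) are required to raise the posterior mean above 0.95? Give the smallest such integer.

After k passes and 0 failures the posterior is Beta(11+k, 5), with mean (11+k)/(11+5+k).
Set (11+k)/(16+k) > 0.95 and solve: k > (0.95·16 − 11)/(1 − 0.95) = 84.000.
The smallest integer exceeding 84.000 is 85, and checking k=85: (96)/(101) = 0.9505 > 0.95.

k = 85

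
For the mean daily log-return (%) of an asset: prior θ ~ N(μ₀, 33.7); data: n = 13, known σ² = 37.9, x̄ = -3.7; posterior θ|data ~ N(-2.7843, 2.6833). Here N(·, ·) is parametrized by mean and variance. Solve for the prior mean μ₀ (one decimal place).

μ₀ = 7.8

The posterior mean is a precision-weighted average: μ_n = (τ₀μ₀ + τ_data·x̄)/(τ₀+τ_data), with τ₀=1/σ₀² and τ_data=n/σ².
Here τ₀ = 1/33.7 = 0.029674 and τ_data = 13/37.9 = 0.343008, so τ_n = 0.372682.
Rearranging for μ₀: μ₀ = (μ_n·τ_n − τ_data·x̄)/τ₀ = (-2.7843·0.372682 − 0.343008·-3.7) / 0.029674 = 0.231471/0.029674 ≈ 7.8.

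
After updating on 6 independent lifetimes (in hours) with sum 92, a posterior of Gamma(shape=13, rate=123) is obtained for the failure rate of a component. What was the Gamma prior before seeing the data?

Gamma(shape=7, rate=31)

Gamma–exponential conjugacy: posterior shape = α + n, posterior rate = β + Σtᵢ.
So α = 13 − 6 = 7 and β = 123 − 92 = 31.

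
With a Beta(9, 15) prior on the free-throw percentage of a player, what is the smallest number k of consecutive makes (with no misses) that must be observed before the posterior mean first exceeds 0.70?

After k makes and 0 misses the posterior is Beta(9+k, 15), with mean (9+k)/(9+15+k).
Set (9+k)/(24+k) > 0.70 and solve: k > (0.70·24 − 9)/(1 − 0.70) = 26.000.
The smallest integer exceeding 26.000 is 27, and checking k=27: (36)/(51) = 0.7059 > 0.70.

k = 27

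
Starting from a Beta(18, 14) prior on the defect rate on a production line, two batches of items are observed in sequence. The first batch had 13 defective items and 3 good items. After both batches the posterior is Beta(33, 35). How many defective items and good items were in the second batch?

2 defective items and 18 good items

Because Beta–binomial updating is additive in the counts, the combined data contributed (α_post−α_prior, β_post−β_prior) successes and failures.
Total across both batches: 33−18=15 defective items, 35−14=21 good items.
Subtract the first batch: 15−13=2 defective items and 21−3=18 good items.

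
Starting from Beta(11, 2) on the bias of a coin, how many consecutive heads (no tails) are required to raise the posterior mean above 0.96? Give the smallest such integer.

After k heads and 0 tails the posterior is Beta(11+k, 2), with mean (11+k)/(11+2+k).
Set (11+k)/(13+k) > 0.96 and solve: k > (0.96·13 − 11)/(1 − 0.96) = 37.000.
The smallest integer exceeding 37.000 is 38.

k = 38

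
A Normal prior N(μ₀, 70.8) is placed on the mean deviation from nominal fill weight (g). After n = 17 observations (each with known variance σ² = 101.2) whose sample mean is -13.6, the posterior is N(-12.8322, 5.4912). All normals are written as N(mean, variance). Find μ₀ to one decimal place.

The posterior mean is a precision-weighted average: μ_n = (τ₀μ₀ + τ_data·x̄)/(τ₀+τ_data), with τ₀=1/σ₀² and τ_data=n/σ².
Here τ₀ = 1/70.8 = 0.014124 and τ_data = 17/101.2 = 0.167984, so τ_n = 0.182108.
Rearranging for μ₀: μ₀ = (μ_n·τ_n − τ_data·x̄)/τ₀ = (-12.8322·0.182108 − 0.167984·-13.6) / 0.014124 = -0.052264/0.014124 ≈ -3.7.

μ₀ = -3.7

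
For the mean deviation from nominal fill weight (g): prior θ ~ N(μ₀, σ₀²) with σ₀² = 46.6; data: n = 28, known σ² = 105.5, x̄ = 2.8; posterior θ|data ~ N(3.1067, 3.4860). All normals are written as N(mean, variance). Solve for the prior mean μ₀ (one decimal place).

μ₀ = 6.9

With known observation variance, the Normal–Normal posterior has precision τ_n = τ₀ + n/σ² and mean μ_n = (τ₀μ₀ + (n/σ²)x̄)/τ_n.
Here τ₀ = 1/46.6 = 0.021459 and τ_data = 28/105.5 = 0.265403, so τ_n = 0.286862.
Rearranging for μ₀: μ₀ = (μ_n·τ_n − τ_data·x̄)/τ₀ = (3.1067·0.286862 − 0.265403·2.8) / 0.021459 = 0.148066/0.021459 ≈ 6.9.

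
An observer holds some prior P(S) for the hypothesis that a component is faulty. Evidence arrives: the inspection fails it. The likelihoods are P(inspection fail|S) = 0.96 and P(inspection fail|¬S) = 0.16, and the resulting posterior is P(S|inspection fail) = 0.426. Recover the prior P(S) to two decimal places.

In odds form, posterior odds = prior odds × likelihood ratio, so prior odds = posterior odds ÷ LR.
Posterior odds = 0.426/(1−0.426) = 0.7422. LR = 0.96/0.16 = 6.0000.
Prior odds = 0.7422/6.0000 = 0.1237, so P(S) = 0.1237/(1+0.1237) ≈ 0.11.

P(S) = 0.11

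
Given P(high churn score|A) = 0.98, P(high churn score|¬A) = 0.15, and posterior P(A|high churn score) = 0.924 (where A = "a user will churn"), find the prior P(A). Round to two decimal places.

P(A) = 0.65

Bayes' rule in odds form gives O(A|E) = O(A)·[P(E|A)/P(E|¬A)], hence O(A) = O(A|E)/LR.
Posterior odds = 0.924/(1−0.924) = 12.1579. LR = 0.98/0.15 = 6.5333.
Prior odds = 12.1579/6.5333 = 1.8609, so P(A) = 1.8609/(1+1.8609) ≈ 0.65.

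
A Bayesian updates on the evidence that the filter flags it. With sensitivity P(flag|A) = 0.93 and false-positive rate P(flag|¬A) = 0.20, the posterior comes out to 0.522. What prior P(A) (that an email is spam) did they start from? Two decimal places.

Bayes' rule in odds form gives O(A|E) = O(A)·[P(E|A)/P(E|¬A)], hence O(A) = O(A|E)/LR.
Posterior odds = 0.522/(1−0.522) = 1.0921. LR = 0.93/0.20 = 4.6500.
Prior odds = 1.0921/4.6500 = 0.2349, so P(A) = 0.2349/(1+0.2349) ≈ 0.19.

P(A) = 0.19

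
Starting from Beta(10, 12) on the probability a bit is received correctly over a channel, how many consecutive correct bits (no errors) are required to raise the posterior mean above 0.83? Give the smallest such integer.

After k correct bits and 0 errors the posterior is Beta(10+k, 12), with mean (10+k)/(10+12+k).
Set (10+k)/(22+k) > 0.83 and solve: k > (0.83·22 − 10)/(1 − 0.83) = 48.588.
The smallest integer exceeding 48.588 is 49, and checking k=49: (59)/(71) = 0.8310 > 0.83.

k = 49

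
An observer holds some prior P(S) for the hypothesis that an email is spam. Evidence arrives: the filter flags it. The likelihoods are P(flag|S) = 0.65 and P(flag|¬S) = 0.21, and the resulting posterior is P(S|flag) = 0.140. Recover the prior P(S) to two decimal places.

P(S) = 0.05

In odds form, posterior odds = prior odds × likelihood ratio, so prior odds = posterior odds ÷ LR.
Posterior odds = 0.140/(1−0.140) = 0.1628. LR = 0.65/0.21 = 3.0952.
Prior odds = 0.1628/3.0952 = 0.0526, so P(S) = 0.0526/(1+0.0526) ≈ 0.05.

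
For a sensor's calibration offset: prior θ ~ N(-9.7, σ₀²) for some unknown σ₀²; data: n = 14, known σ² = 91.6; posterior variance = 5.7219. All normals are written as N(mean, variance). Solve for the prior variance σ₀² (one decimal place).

σ₀² = 45.6

Posterior precision equals prior precision plus data precision: 1/σ_n² = 1/σ₀² + n/σ².
So 1/σ₀² = 1/5.7219 − 14/91.6 = 0.174767 − 0.152838 = 0.021929.
Hence σ₀² = 1/0.021929 ≈ 45.6.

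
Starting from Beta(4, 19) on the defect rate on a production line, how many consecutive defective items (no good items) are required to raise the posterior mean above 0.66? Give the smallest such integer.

After k defective items and 0 good items the posterior is Beta(4+k, 19), with mean (4+k)/(4+19+k).
Set (4+k)/(23+k) > 0.66 and solve: k > (0.66·23 − 4)/(1 − 0.66) = 32.882.
The smallest integer exceeding 32.882 is 33.

k = 33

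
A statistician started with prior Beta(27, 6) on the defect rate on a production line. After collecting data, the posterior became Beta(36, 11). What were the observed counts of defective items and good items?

Beta is conjugate to the binomial likelihood: posterior = Beta(α+s, β+f).
So s = 36 − 27 = 9 and f = 11 − 6 = 5.

9 defective items and 5 good items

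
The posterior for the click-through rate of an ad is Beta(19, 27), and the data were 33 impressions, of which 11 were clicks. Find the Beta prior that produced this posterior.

Beta(8, 5)

Under Beta–binomial conjugacy the posterior parameters are (a+s, b+f).
So a = 19 − 11 = 8 and b = 27 − 22 = 5.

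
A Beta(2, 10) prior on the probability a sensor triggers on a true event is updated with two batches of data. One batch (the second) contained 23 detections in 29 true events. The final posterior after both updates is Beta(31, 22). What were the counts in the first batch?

6 detections and 6 misses

Because Beta–binomial updating is additive in the counts, the combined data contributed (α_post−α_prior, β_post−β_prior) successes and failures.
Total across both batches: 31−2=29 detections, 22−10=12 misses.
Subtract the second batch: 29−23=6 detections and 12−6=6 misses.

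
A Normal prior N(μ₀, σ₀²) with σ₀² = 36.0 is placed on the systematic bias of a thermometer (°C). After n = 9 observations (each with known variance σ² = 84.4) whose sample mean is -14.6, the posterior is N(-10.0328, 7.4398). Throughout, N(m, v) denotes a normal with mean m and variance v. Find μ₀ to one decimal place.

μ₀ = 7.5

With known observation variance, the Normal–Normal posterior has precision τ_n = τ₀ + n/σ² and mean μ_n = (τ₀μ₀ + (n/σ²)x̄)/τ_n.
Here τ₀ = 1/36.0 = 0.027778 and τ_data = 9/84.4 = 0.106635, so τ_n = 0.134413.
Rearranging for μ₀: μ₀ = (μ_n·τ_n − τ_data·x̄)/τ₀ = (-10.0328·0.134413 − 0.106635·-14.6) / 0.027778 = 0.208332/0.027778 ≈ 7.5.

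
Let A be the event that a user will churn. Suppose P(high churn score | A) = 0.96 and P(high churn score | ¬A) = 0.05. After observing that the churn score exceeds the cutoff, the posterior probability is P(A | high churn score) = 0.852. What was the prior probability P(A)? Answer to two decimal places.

Bayes' rule in odds form gives O(A|E) = O(A)·[P(E|A)/P(E|¬A)], hence O(A) = O(A|E)/LR.
Posterior odds = 0.852/(1−0.852) = 5.7568. LR = 0.96/0.05 = 19.2000.
Prior odds = 5.7568/19.2000 = 0.2998, so P(A) = 0.2998/(1+0.2998) ≈ 0.23.

P(A) = 0.23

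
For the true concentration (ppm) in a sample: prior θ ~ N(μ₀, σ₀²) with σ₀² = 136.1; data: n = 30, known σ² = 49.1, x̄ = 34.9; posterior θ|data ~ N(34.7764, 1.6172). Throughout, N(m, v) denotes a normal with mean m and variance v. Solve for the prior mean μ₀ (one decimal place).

The posterior mean is a precision-weighted average: μ_n = (τ₀μ₀ + τ_data·x̄)/(τ₀+τ_data), with τ₀=1/σ₀² and τ_data=n/σ².
Here τ₀ = 1/136.1 = 0.007348 and τ_data = 30/49.1 = 0.610998, so τ_n = 0.618346.
Rearranging for μ₀: μ₀ = (μ_n·τ_n − τ_data·x̄)/τ₀ = (34.7764·0.618346 − 0.610998·34.9) / 0.007348 = 0.180018/0.007348 ≈ 24.5.

μ₀ = 24.5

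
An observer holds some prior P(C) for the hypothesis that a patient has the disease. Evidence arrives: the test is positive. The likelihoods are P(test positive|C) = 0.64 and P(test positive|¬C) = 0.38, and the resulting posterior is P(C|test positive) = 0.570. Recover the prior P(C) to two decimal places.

Bayes' rule in odds form gives O(C|E) = O(C)·[P(E|C)/P(E|¬C)], hence O(C) = O(C|E)/LR.
Posterior odds = 0.570/(1−0.570) = 1.3256. LR = 0.64/0.38 = 1.6842.
Prior odds = 1.3256/1.6842 = 0.7871, so P(C) = 0.7871/(1+0.7871) ≈ 0.44.

P(C) = 0.44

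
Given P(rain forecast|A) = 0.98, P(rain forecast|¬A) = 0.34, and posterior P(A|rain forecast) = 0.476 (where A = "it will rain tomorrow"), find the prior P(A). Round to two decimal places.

P(A) = 0.24

Bayes' rule in odds form gives O(A|E) = O(A)·[P(E|A)/P(E|¬A)], hence O(A) = O(A|E)/LR.
Posterior odds = 0.476/(1−0.476) = 0.9084. LR = 0.98/0.34 = 2.8824.
Prior odds = 0.9084/2.8824 = 0.3152, so P(A) = 0.3152/(1+0.3152) ≈ 0.24.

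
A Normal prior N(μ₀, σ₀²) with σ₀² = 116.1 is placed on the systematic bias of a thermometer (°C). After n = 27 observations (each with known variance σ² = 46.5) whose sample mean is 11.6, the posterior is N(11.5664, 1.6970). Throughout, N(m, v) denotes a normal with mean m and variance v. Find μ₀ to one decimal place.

The posterior mean is a precision-weighted average: μ_n = (τ₀μ₀ + τ_data·x̄)/(τ₀+τ_data), with τ₀=1/σ₀² and τ_data=n/σ².
Here τ₀ = 1/116.1 = 0.008613 and τ_data = 27/46.5 = 0.580645, so τ_n = 0.589258.
Rearranging for μ₀: μ₀ = (μ_n·τ_n − τ_data·x̄)/τ₀ = (11.5664·0.589258 − 0.580645·11.6) / 0.008613 = 0.080112/0.008613 ≈ 9.3.

μ₀ = 9.3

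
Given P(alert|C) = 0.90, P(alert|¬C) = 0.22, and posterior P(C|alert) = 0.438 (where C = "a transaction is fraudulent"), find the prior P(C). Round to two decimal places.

Bayes' rule in odds form gives O(C|E) = O(C)·[P(E|C)/P(E|¬C)], hence O(C) = O(C|E)/LR.
Posterior odds = 0.438/(1−0.438) = 0.7794. LR = 0.90/0.22 = 4.0909.
Prior odds = 0.7794/4.0909 = 0.1905, so P(C) = 0.1905/(1+0.1905) ≈ 0.16.

P(C) = 0.16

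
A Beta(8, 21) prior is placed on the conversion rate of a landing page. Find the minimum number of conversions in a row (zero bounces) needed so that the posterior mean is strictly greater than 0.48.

After k conversions and 0 bounces the posterior is Beta(8+k, 21), with mean (8+k)/(8+21+k).
Set (8+k)/(29+k) > 0.48 and solve: k > (0.48·29 − 8)/(1 − 0.48) = 11.385.
The smallest integer exceeding 11.385 is 12.

k = 12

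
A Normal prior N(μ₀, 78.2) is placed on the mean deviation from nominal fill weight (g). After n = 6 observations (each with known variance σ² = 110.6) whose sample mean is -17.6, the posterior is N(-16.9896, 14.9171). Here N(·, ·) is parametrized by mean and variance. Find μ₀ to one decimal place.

μ₀ = -14.4

With known observation variance, the Normal–Normal posterior has precision τ_n = τ₀ + n/σ² and mean μ_n = (τ₀μ₀ + (n/σ²)x̄)/τ_n.
Here τ₀ = 1/78.2 = 0.012788 and τ_data = 6/110.6 = 0.054250, so τ_n = 0.067038.
Rearranging for μ₀: μ₀ = (μ_n·τ_n − τ_data·x̄)/τ₀ = (-16.9896·0.067038 − 0.054250·-17.6) / 0.012788 = -0.184149/0.012788 ≈ -14.4.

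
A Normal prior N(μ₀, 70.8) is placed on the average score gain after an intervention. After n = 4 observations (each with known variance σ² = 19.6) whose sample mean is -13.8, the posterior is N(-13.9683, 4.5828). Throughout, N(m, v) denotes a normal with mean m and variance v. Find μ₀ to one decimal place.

With known observation variance, the Normal–Normal posterior has precision τ_n = τ₀ + n/σ² and mean μ_n = (τ₀μ₀ + (n/σ²)x̄)/τ_n.
Here τ₀ = 1/70.8 = 0.014124 and τ_data = 4/19.6 = 0.204082, so τ_n = 0.218206.
Rearranging for μ₀: μ₀ = (μ_n·τ_n − τ_data·x̄)/τ₀ = (-13.9683·0.218206 − 0.204082·-13.8) / 0.014124 = -0.231635/0.014124 ≈ -16.4.

μ₀ = -16.4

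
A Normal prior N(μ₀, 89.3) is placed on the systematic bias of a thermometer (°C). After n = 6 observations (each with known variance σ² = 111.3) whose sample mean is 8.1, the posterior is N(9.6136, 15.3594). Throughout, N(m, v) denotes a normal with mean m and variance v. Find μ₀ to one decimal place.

With known observation variance, the Normal–Normal posterior has precision τ_n = τ₀ + n/σ² and mean μ_n = (τ₀μ₀ + (n/σ²)x̄)/τ_n.
Here τ₀ = 1/89.3 = 0.011198 and τ_data = 6/111.3 = 0.053908, so τ_n = 0.065106.
Rearranging for μ₀: μ₀ = (μ_n·τ_n − τ_data·x̄)/τ₀ = (9.6136·0.065106 − 0.053908·8.1) / 0.011198 = 0.189248/0.011198 ≈ 16.9.

μ₀ = 16.9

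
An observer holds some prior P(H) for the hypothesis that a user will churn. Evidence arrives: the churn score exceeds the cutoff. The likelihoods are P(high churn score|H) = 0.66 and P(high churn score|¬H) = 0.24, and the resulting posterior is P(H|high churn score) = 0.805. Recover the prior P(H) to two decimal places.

In odds form, posterior odds = prior odds × likelihood ratio, so prior odds = posterior odds ÷ LR.
Posterior odds = 0.805/(1−0.805) = 4.1282. LR = 0.66/0.24 = 2.7500.
Prior odds = 4.1282/2.7500 = 1.5012, so P(H) = 1.5012/(1+1.5012) ≈ 0.60.

P(H) = 0.60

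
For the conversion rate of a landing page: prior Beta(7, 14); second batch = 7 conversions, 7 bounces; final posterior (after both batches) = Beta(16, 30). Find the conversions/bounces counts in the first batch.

2 conversions and 9 bounces

Because Beta–binomial updating is additive in the counts, the combined data contributed (α_post−α_prior, β_post−β_prior) successes and failures.
Total across both batches: 16−7=9 conversions, 30−14=16 bounces.
Subtract the second batch: 9−7=2 conversions and 16−7=9 bounces.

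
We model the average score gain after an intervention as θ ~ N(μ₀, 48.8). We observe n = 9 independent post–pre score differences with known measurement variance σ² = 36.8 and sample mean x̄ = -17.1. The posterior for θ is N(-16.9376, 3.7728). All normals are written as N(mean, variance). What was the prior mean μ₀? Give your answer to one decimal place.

With known observation variance, the Normal–Normal posterior has precision τ_n = τ₀ + n/σ² and mean μ_n = (τ₀μ₀ + (n/σ²)x̄)/τ_n.
Here τ₀ = 1/48.8 = 0.020492 and τ_data = 9/36.8 = 0.244565, so τ_n = 0.265057.
Rearranging for μ₀: μ₀ = (μ_n·τ_n − τ_data·x̄)/τ₀ = (-16.9376·0.265057 − 0.244565·-17.1) / 0.020492 = -0.307368/0.020492 ≈ -15.0.

μ₀ = -15.0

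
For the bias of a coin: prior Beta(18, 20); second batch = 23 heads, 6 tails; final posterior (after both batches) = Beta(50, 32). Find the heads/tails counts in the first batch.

Because Beta–binomial updating is additive in the counts, the combined data contributed (α_post−α_prior, β_post−β_prior) successes and failures.
Total across both batches: 50−18=32 heads, 32−20=12 tails.
Subtract the second batch: 32−23=9 heads and 12−6=6 tails.

9 heads and 6 tails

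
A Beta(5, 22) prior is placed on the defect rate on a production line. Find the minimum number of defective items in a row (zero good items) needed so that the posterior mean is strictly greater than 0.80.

After k defective items and 0 good items the posterior is Beta(5+k, 22), with mean (5+k)/(5+22+k).
Set (5+k)/(27+k) > 0.80 and solve: k > (0.80·27 − 5)/(1 − 0.80) = 83.000.
The smallest integer exceeding 83.000 is 84, and checking k=84: (89)/(111) = 0.8018 > 0.80.

k = 84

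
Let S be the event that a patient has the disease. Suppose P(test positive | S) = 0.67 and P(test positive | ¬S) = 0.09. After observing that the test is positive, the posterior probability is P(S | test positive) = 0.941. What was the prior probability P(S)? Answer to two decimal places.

In odds form, posterior odds = prior odds × likelihood ratio, so prior odds = posterior odds ÷ LR.
Posterior odds = 0.941/(1−0.941) = 15.9492. LR = 0.67/0.09 = 7.4444.
Prior odds = 15.9492/7.4444 = 2.1424, so P(S) = 2.1424/(1+2.1424) ≈ 0.68.

P(S) = 0.68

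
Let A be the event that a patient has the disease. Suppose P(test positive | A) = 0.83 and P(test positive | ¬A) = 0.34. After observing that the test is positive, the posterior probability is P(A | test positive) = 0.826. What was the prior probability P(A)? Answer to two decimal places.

P(A) = 0.66

In odds form, posterior odds = prior odds × likelihood ratio, so prior odds = posterior odds ÷ LR.
Posterior odds = 0.826/(1−0.826) = 4.7471. LR = 0.83/0.34 = 2.4412.
Prior odds = 4.7471/2.4412 = 1.9446, so P(A) = 1.9446/(1+1.9446) ≈ 0.66.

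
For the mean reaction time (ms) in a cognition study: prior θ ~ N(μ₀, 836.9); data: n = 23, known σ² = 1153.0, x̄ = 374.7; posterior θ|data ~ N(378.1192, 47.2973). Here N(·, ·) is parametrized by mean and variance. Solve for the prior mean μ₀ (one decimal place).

With known observation variance, the Normal–Normal posterior has precision τ_n = τ₀ + n/σ² and mean μ_n = (τ₀μ₀ + (n/σ²)x̄)/τ_n.
Here τ₀ = 1/836.9 = 0.001195 and τ_data = 23/1153.0 = 0.019948, so τ_n = 0.021143.
Rearranging for μ₀: μ₀ = (μ_n·τ_n − τ_data·x̄)/τ₀ = (378.1192·0.021143 − 0.019948·374.7) / 0.001195 = 0.520059/0.001195 ≈ 435.2.

μ₀ = 435.2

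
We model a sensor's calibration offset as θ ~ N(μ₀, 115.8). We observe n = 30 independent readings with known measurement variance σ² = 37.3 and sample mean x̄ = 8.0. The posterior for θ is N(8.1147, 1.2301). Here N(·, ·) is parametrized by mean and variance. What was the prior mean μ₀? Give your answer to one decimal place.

The posterior mean is a precision-weighted average: μ_n = (τ₀μ₀ + τ_data·x̄)/(τ₀+τ_data), with τ₀=1/σ₀² and τ_data=n/σ².
Here τ₀ = 1/115.8 = 0.008636 and τ_data = 30/37.3 = 0.804290, so τ_n = 0.812926.
Rearranging for μ₀: μ₀ = (μ_n·τ_n − τ_data·x̄)/τ₀ = (8.1147·0.812926 − 0.804290·8.0) / 0.008636 = 0.162331/0.008636 ≈ 18.8.

μ₀ = 18.8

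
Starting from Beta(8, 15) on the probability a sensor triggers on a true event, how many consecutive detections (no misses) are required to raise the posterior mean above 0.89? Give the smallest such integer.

After k detections and 0 misses the posterior is Beta(8+k, 15), with mean (8+k)/(8+15+k).
Set (8+k)/(23+k) > 0.89 and solve: k > (0.89·23 − 8)/(1 − 0.89) = 113.364.
The smallest integer exceeding 113.364 is 114.

k = 114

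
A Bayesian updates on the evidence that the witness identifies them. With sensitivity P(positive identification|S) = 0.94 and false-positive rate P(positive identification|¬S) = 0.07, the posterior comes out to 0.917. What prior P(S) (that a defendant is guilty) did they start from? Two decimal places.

Bayes' rule in odds form gives O(S|E) = O(S)·[P(E|S)/P(E|¬S)], hence O(S) = O(S|E)/LR.
Posterior odds = 0.917/(1−0.917) = 11.0482. LR = 0.94/0.07 = 13.4286.
Prior odds = 11.0482/13.4286 = 0.8227, so P(S) = 0.8227/(1+0.8227) ≈ 0.45.

P(S) = 0.45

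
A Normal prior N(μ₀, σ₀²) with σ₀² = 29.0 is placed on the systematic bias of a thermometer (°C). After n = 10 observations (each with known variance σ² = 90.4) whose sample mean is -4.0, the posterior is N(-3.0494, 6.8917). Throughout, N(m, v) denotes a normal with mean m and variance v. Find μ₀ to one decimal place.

μ₀ = 0.0

The posterior mean is a precision-weighted average: μ_n = (τ₀μ₀ + τ_data·x̄)/(τ₀+τ_data), with τ₀=1/σ₀² and τ_data=n/σ².
Here τ₀ = 1/29.0 = 0.034483 and τ_data = 10/90.4 = 0.110619, so τ_n = 0.145102.
Rearranging for μ₀: μ₀ = (μ_n·τ_n − τ_data·x̄)/τ₀ = (-3.0494·0.145102 − 0.110619·-4.0) / 0.034483 = 0.000002/0.034483 ≈ 0.0.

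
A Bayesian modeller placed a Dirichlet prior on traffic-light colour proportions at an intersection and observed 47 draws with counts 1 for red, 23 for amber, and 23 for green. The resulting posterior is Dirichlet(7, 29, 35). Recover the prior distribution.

For a Dirichlet(α) prior with multinomial counts c, the posterior is Dirichlet(α + c) componentwise.
Subtract each count from the matching posterior parameter: 7−1=6, 29−23=6, 35−23=12.

Dirichlet(6, 6, 12)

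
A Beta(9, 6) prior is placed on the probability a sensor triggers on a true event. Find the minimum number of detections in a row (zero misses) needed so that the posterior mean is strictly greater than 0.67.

k = 4

After k detections and 0 misses the posterior is Beta(9+k, 6), with mean (9+k)/(9+6+k).
Set (9+k)/(15+k) > 0.67 and solve: k > (0.67·15 − 9)/(1 − 0.67) = 3.182.
The smallest integer exceeding 3.182 is 4, and checking k=4: (13)/(19) = 0.6842 > 0.67.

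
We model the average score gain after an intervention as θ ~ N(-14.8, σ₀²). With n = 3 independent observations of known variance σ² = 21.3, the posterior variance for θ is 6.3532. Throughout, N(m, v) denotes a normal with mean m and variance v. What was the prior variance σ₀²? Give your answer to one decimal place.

For the Normal–Normal model with known σ², precisions add: τ_n = τ₀ + n/σ².
So 1/σ₀² = 1/6.3532 − 3/21.3 = 0.157401 − 0.140845 = 0.016556.
Hence σ₀² = 1/0.016556 ≈ 60.4.

σ₀² = 60.4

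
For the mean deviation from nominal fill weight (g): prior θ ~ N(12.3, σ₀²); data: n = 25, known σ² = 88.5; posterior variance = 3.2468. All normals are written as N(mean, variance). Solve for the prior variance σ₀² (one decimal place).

σ₀² = 39.2

Posterior precision equals prior precision plus data precision: 1/σ_n² = 1/σ₀² + n/σ².
So 1/σ₀² = 1/3.2468 − 25/88.5 = 0.307996 − 0.282486 = 0.025510.
Hence σ₀² = 1/0.025510 ≈ 39.2.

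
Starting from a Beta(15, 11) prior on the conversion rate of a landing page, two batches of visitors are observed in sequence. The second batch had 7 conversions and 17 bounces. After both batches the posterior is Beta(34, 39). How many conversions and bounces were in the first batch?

Sequential conjugate updates are equivalent to a single update on the pooled data, so total successes = posterior α − prior α and total failures = posterior β − prior β.
Total across both batches: 34−15=19 conversions, 39−11=28 bounces.
Subtract the second batch: 19−7=12 conversions and 28−17=11 bounces.

12 conversions and 11 bounces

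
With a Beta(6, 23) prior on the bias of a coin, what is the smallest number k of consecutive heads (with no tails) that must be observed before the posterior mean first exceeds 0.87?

k = 148

After k heads and 0 tails the posterior is Beta(6+k, 23), with mean (6+k)/(6+23+k).
Set (6+k)/(29+k) > 0.87 and solve: k > (0.87·29 − 6)/(1 − 0.87) = 147.923.
The smallest integer exceeding 147.923 is 148.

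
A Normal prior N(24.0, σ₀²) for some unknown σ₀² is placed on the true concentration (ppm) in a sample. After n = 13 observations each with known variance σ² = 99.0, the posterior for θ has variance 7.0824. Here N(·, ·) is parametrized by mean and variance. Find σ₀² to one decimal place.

σ₀² = 101.2

For the Normal–Normal model with known σ², precisions add: τ_n = τ₀ + n/σ².
So 1/σ₀² = 1/7.0824 − 13/99.0 = 0.141195 − 0.131313 = 0.009882.
Hence σ₀² = 1/0.009882 ≈ 101.2.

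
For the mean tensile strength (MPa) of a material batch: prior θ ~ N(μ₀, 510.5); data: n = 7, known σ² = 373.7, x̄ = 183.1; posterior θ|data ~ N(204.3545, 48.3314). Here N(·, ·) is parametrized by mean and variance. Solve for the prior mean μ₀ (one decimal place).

The posterior mean is a precision-weighted average: μ_n = (τ₀μ₀ + τ_data·x̄)/(τ₀+τ_data), with τ₀=1/σ₀² and τ_data=n/σ².
Here τ₀ = 1/510.5 = 0.001959 and τ_data = 7/373.7 = 0.018732, so τ_n = 0.020691.
Rearranging for μ₀: μ₀ = (μ_n·τ_n − τ_data·x̄)/τ₀ = (204.3545·0.020691 − 0.018732·183.1) / 0.001959 = 0.798470/0.001959 ≈ 407.6.

μ₀ = 407.6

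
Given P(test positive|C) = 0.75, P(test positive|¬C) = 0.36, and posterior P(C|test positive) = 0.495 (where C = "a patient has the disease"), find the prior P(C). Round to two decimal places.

Bayes' rule in odds form gives O(C|E) = O(C)·[P(E|C)/P(E|¬C)], hence O(C) = O(C|E)/LR.
Posterior odds = 0.495/(1−0.495) = 0.9802. LR = 0.75/0.36 = 2.0833.
Prior odds = 0.9802/2.0833 = 0.4705, so P(C) = 0.4705/(1+0.4705) ≈ 0.32.

P(C) = 0.32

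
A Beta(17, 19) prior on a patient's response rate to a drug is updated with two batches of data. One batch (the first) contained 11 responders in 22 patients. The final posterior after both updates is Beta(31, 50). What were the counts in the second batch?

Because Beta–binomial updating is additive in the counts, the combined data contributed (α_post−α_prior, β_post−β_prior) successes and failures.
Total across both batches: 31−17=14 responders, 50−19=31 non-responders.
Subtract the first batch: 14−11=3 responders and 31−11=20 non-responders.

3 responders and 20 non-responders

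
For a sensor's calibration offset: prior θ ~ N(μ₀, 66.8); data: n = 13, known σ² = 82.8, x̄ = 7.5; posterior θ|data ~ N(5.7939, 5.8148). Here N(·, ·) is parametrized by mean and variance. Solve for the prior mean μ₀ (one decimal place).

The posterior mean is a precision-weighted average: μ_n = (τ₀μ₀ + τ_data·x̄)/(τ₀+τ_data), with τ₀=1/σ₀² and τ_data=n/σ².
Here τ₀ = 1/66.8 = 0.014970 and τ_data = 13/82.8 = 0.157005, so τ_n = 0.171975.
Rearranging for μ₀: μ₀ = (μ_n·τ_n − τ_data·x̄)/τ₀ = (5.7939·0.171975 − 0.157005·7.5) / 0.014970 = -0.181132/0.014970 ≈ -12.1.

μ₀ = -12.1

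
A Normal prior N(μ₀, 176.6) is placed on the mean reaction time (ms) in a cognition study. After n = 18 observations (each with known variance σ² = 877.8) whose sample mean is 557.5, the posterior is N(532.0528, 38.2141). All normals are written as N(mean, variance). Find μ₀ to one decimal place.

With known observation variance, the Normal–Normal posterior has precision τ_n = τ₀ + n/σ² and mean μ_n = (τ₀μ₀ + (n/σ²)x̄)/τ_n.
Here τ₀ = 1/176.6 = 0.005663 and τ_data = 18/877.8 = 0.020506, so τ_n = 0.026169.
Rearranging for μ₀: μ₀ = (μ_n·τ_n − τ_data·x̄)/τ₀ = (532.0528·0.026169 − 0.020506·557.5) / 0.005663 = 2.491195/0.005663 ≈ 439.9.

μ₀ = 439.9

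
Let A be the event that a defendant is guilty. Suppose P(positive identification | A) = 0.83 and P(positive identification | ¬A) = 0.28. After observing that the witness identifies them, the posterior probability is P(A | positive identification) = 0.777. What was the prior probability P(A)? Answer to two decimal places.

Bayes' rule in odds form gives O(A|E) = O(A)·[P(E|A)/P(E|¬A)], hence O(A) = O(A|E)/LR.
Posterior odds = 0.777/(1−0.777) = 3.4843. LR = 0.83/0.28 = 2.9643.
Prior odds = 3.4843/2.9643 = 1.1754, so P(A) = 1.1754/(1+1.1754) ≈ 0.54.

P(A) = 0.54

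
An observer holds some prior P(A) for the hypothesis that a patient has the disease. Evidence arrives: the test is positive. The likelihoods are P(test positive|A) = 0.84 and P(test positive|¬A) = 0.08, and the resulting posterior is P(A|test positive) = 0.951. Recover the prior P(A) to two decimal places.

Bayes' rule in odds form gives O(A|E) = O(A)·[P(E|A)/P(E|¬A)], hence O(A) = O(A|E)/LR.
Posterior odds = 0.951/(1−0.951) = 19.4082. LR = 0.84/0.08 = 10.5000.
Prior odds = 19.4082/10.5000 = 1.8484, so P(A) = 1.8484/(1+1.8484) ≈ 0.65.

P(A) = 0.65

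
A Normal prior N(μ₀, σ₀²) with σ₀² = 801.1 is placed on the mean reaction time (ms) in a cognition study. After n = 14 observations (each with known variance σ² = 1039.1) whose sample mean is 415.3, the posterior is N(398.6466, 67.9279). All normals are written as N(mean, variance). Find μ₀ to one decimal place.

The posterior mean is a precision-weighted average: μ_n = (τ₀μ₀ + τ_data·x̄)/(τ₀+τ_data), with τ₀=1/σ₀² and τ_data=n/σ².
Here τ₀ = 1/801.1 = 0.001248 and τ_data = 14/1039.1 = 0.013473, so τ_n = 0.014721.
Rearranging for μ₀: μ₀ = (μ_n·τ_n − τ_data·x̄)/τ₀ = (398.6466·0.014721 − 0.013473·415.3) / 0.001248 = 0.273140/0.001248 ≈ 218.9.

μ₀ = 218.9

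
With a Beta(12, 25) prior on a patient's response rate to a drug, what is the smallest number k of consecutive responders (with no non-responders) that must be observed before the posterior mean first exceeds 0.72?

After k responders and 0 non-responders the posterior is Beta(12+k, 25), with mean (12+k)/(12+25+k).
Set (12+k)/(37+k) > 0.72 and solve: k > (0.72·37 − 12)/(1 − 0.72) = 52.286.
The smallest integer exceeding 52.286 is 53.

k = 53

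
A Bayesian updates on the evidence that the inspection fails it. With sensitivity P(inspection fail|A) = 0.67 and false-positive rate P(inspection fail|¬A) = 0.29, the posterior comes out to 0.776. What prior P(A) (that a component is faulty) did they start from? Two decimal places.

In odds form, posterior odds = prior odds × likelihood ratio, so prior odds = posterior odds ÷ LR.
Posterior odds = 0.776/(1−0.776) = 3.4643. LR = 0.67/0.29 = 2.3103.
Prior odds = 3.4643/2.3103 = 1.4995, so P(A) = 1.4995/(1+1.4995) ≈ 0.60.

P(A) = 0.60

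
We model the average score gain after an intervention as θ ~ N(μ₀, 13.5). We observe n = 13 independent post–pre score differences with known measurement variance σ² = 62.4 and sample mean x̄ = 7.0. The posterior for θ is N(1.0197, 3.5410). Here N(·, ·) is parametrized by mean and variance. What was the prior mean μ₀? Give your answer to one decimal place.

μ₀ = -15.8

The posterior mean is a precision-weighted average: μ_n = (τ₀μ₀ + τ_data·x̄)/(τ₀+τ_data), with τ₀=1/σ₀² and τ_data=n/σ².
Here τ₀ = 1/13.5 = 0.074074 and τ_data = 13/62.4 = 0.208333, so τ_n = 0.282407.
Rearranging for μ₀: μ₀ = (μ_n·τ_n − τ_data·x̄)/τ₀ = (1.0197·0.282407 − 0.208333·7.0) / 0.074074 = -1.170361/0.074074 ≈ -15.8.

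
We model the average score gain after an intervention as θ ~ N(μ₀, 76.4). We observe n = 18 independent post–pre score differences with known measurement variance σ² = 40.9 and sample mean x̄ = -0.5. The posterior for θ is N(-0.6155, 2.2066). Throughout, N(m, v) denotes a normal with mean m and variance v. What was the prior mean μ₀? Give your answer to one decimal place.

The posterior mean is a precision-weighted average: μ_n = (τ₀μ₀ + τ_data·x̄)/(τ₀+τ_data), with τ₀=1/σ₀² and τ_data=n/σ².
Here τ₀ = 1/76.4 = 0.013089 and τ_data = 18/40.9 = 0.440098, so τ_n = 0.453187.
Rearranging for μ₀: μ₀ = (μ_n·τ_n − τ_data·x̄)/τ₀ = (-0.6155·0.453187 − 0.440098·-0.5) / 0.013089 = -0.058888/0.013089 ≈ -4.5.

μ₀ = -4.5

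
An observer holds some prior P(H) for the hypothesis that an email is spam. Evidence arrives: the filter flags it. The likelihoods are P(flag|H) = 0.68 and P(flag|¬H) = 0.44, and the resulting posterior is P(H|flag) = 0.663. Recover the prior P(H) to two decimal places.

P(H) = 0.56

In odds form, posterior odds = prior odds × likelihood ratio, so prior odds = posterior odds ÷ LR.
Posterior odds = 0.663/(1−0.663) = 1.9674. LR = 0.68/0.44 = 1.5455.
Prior odds = 1.9674/1.5455 = 1.2730, so P(H) = 1.2730/(1+1.2730) ≈ 0.56.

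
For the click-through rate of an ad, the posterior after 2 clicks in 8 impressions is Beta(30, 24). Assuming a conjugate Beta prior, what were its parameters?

Beta(28, 18)

A Beta(α, β) prior with s successes and f failures in binomial data gives a Beta(α+s, β+f) posterior.
Subtract the data counts: 30−2=28, 24−6=18.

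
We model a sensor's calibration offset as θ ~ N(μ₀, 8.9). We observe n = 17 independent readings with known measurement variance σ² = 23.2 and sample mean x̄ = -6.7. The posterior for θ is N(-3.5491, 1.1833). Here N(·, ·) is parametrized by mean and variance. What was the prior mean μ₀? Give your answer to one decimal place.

The posterior mean is a precision-weighted average: μ_n = (τ₀μ₀ + τ_data·x̄)/(τ₀+τ_data), with τ₀=1/σ₀² and τ_data=n/σ².
Here τ₀ = 1/8.9 = 0.112360 and τ_data = 17/23.2 = 0.732759, so τ_n = 0.845119.
Rearranging for μ₀: μ₀ = (μ_n·τ_n − τ_data·x̄)/τ₀ = (-3.5491·0.845119 − 0.732759·-6.7) / 0.112360 = 1.910073/0.112360 ≈ 17.0.

μ₀ = 17.0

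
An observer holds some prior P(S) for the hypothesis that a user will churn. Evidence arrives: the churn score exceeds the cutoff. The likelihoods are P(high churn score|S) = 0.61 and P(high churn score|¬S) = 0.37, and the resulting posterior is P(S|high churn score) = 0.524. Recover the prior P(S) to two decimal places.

P(S) = 0.40

In odds form, posterior odds = prior odds × likelihood ratio, so prior odds = posterior odds ÷ LR.
Posterior odds = 0.524/(1−0.524) = 1.1008. LR = 0.61/0.37 = 1.6486.
Prior odds = 1.1008/1.6486 = 0.6677, so P(S) = 0.6677/(1+0.6677) ≈ 0.40.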